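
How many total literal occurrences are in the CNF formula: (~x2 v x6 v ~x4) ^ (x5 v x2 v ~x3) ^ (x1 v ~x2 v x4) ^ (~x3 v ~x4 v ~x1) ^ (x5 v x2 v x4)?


Clause lengths: 3, 3, 3, 3, 3.
Sum = 3 + 3 + 3 + 3 + 3 = 15.

15


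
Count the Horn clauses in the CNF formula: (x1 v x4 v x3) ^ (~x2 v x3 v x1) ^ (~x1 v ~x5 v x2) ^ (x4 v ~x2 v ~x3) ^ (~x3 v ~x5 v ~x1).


A Horn clause has at most one positive literal.
Clause 1: 3 positive lit(s) -> not Horn
Clause 2: 2 positive lit(s) -> not Horn
Clause 3: 1 positive lit(s) -> Horn
Clause 4: 1 positive lit(s) -> Horn
Clause 5: 0 positive lit(s) -> Horn
Total Horn clauses = 3.

3


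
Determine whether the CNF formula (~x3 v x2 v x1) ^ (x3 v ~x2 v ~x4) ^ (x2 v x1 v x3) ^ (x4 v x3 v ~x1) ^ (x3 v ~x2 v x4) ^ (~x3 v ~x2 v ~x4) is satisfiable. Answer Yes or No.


Check all 16 possible truth assignments.
Number of satisfying assignments found: 5.
The formula is satisfiable.

Yes


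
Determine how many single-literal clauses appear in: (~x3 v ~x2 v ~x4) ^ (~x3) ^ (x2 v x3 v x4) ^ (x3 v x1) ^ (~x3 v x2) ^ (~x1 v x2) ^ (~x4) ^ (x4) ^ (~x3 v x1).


A unit clause contains exactly one literal.
Unit clauses found: (~x3), (~x4), (x4).
Count = 3.

3


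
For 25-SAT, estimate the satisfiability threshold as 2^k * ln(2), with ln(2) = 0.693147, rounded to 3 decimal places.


Using the asymptotic formula: threshold ~ 2^k * ln(2).
2^25 = 33554432.
33554432 * 0.693147 = 23258153.878.

23258153.878


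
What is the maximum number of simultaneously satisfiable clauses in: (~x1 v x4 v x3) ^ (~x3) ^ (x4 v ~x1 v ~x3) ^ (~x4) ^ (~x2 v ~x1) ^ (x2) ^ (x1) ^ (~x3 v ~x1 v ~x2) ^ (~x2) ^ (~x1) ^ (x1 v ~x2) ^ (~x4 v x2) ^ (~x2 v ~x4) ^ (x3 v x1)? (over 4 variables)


Enumerate all 16 truth assignments.
For each, count how many of the 14 clauses are satisfied.
The formula is not fully satisfiable, so the maximum is below 14.
Maximum simultaneously satisfiable clauses = 11.

11


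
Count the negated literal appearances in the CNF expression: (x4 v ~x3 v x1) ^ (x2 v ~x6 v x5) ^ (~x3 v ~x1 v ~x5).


Scan each clause for negated literals.
Clause 1: 1 negative; Clause 2: 1 negative; Clause 3: 3 negative.
Total negative literal occurrences = 5.

5


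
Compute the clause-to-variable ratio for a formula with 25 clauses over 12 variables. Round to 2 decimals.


Clause-to-variable ratio = clauses / variables.
25 / 12 = 2.08.

2.08


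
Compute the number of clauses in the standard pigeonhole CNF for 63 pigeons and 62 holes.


The PHP encoding has two parts:
1) At-least-one-hole clauses: 63 (one per pigeon, each with 62 literals).
2) At-most-one-pigeon-per-hole clauses: 62 holes * C(63,2) = 62 * 1953 = 121086.
Total clauses = 63 + 121086 = 121149.

121149


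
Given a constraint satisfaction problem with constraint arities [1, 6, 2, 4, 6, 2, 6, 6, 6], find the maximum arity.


The arities are: 1, 6, 2, 4, 6, 2, 6, 6, 6.
Scan for the maximum value.
Maximum arity = 6.

6


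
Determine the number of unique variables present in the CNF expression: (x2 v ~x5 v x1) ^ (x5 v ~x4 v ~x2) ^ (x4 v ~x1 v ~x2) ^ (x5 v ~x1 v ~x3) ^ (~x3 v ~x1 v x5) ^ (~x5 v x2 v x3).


Identify each distinct variable in the formula.
Variables found: x1, x2, x3, x4, x5.
Total distinct variables = 5.

5


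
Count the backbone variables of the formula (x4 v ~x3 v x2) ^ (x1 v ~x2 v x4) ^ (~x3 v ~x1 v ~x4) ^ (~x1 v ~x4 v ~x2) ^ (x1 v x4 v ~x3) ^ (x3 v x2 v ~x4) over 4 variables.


Find all satisfying assignments: 7 model(s).
Check which variables have the same value in every model.
No variable is fixed across all models.
Backbone size = 0.

0


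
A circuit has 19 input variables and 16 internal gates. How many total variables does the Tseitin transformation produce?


The Tseitin transformation introduces one auxiliary variable per gate.
Total variables = inputs + gates = 19 + 16 = 35.

35


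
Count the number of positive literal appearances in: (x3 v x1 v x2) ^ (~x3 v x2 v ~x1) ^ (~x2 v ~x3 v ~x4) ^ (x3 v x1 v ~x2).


Scan each clause for unnegated literals.
Clause 1: 3 positive; Clause 2: 1 positive; Clause 3: 0 positive; Clause 4: 2 positive.
Total positive literal occurrences = 6.

6


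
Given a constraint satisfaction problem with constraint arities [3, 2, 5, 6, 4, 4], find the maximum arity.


The arities are: 3, 2, 5, 6, 4, 4.
Scan for the maximum value.
Maximum arity = 6.

6


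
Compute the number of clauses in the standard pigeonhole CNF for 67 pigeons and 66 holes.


The PHP encoding has two parts:
1) At-least-one-hole clauses: 67 (one per pigeon, each with 66 literals).
2) At-most-one-pigeon-per-hole clauses: 66 holes * C(67,2) = 66 * 2211 = 145926.
Total clauses = 67 + 145926 = 145993.

145993


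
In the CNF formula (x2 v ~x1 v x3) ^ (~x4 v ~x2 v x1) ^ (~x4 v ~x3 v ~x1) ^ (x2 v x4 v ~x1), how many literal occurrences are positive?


Scan each clause for unnegated literals.
Clause 1: 2 positive; Clause 2: 1 positive; Clause 3: 0 positive; Clause 4: 2 positive.
Total positive literal occurrences = 5.

5


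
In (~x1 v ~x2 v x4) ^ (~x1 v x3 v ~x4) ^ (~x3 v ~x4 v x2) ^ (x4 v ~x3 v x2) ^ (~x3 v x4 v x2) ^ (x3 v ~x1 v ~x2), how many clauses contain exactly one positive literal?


A definite clause has exactly one positive literal.
Clause 1: 1 positive -> definite
Clause 2: 1 positive -> definite
Clause 3: 1 positive -> definite
Clause 4: 2 positive -> not definite
Clause 5: 2 positive -> not definite
Clause 6: 1 positive -> definite
Definite clause count = 4.

4


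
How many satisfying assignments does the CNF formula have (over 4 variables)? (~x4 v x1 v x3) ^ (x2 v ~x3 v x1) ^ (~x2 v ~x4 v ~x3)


Enumerate all 16 truth assignments over 4 variables.
Test each against every clause.
Satisfying assignments found: 10.

10


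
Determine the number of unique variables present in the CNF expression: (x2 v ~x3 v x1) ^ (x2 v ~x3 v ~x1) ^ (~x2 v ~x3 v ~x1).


Identify each distinct variable in the formula.
Variables found: x1, x2, x3.
Total distinct variables = 3.

3


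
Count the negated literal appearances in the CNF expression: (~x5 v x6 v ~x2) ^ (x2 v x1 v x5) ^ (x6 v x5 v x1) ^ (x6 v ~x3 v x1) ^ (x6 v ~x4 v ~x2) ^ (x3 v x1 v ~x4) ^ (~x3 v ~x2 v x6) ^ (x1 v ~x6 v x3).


Scan each clause for negated literals.
Clause 1: 2 negative; Clause 2: 0 negative; Clause 3: 0 negative; Clause 4: 1 negative; Clause 5: 2 negative; Clause 6: 1 negative; Clause 7: 2 negative; Clause 8: 1 negative.
Total negative literal occurrences = 9.

9


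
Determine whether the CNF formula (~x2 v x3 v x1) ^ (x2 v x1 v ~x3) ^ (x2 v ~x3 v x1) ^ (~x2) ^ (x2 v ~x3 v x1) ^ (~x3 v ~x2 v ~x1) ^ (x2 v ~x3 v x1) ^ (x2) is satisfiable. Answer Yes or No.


Check all 8 possible truth assignments.
Number of satisfying assignments found: 0.
The formula is unsatisfiable.

No


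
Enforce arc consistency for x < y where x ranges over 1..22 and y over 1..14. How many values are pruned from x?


For the constraint x < y, x needs a supporting value in y's domain.
x can be at most 13 (one less than y's maximum).
Valid x values from domain: 13 out of 22.
Pruned = 22 - 13 = 9.

9


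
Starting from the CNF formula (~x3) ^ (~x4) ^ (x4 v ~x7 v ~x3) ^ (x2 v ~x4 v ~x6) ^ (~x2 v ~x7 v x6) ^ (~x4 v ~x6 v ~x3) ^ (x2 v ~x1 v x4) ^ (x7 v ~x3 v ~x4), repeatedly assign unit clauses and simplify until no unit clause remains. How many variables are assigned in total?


Unit propagation repeatedly assigns the literal in any unit clause, then simplifies.
Assignments in order: x3 = F, x4 = F.
No further unit clauses remain.
Total variables assigned = 2.

2


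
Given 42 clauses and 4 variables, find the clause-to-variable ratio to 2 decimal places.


Clause-to-variable ratio = clauses / variables.
42 / 4 = 10.5.

10.5


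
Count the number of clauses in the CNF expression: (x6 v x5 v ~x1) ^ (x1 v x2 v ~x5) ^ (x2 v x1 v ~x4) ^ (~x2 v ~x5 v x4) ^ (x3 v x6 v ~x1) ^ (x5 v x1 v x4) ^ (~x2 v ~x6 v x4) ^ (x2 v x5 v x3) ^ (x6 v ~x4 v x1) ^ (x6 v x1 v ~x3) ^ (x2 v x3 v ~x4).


Each group enclosed in parentheses joined by ^ is one clause.
Counting the conjuncts: 11 clauses.

11


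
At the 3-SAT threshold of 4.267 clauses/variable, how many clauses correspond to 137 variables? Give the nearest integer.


The 3-SAT phase transition occurs at approximately 4.267 clauses per variable.
m = 4.267 * 137 = 584.579.
Rounded to nearest integer: 585.

585


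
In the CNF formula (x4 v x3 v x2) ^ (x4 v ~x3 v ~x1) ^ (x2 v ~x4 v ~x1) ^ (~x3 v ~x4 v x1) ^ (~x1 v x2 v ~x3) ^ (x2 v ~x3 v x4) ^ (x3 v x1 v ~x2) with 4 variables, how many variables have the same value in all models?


Find all satisfying assignments: 5 model(s).
Check which variables have the same value in every model.
No variable is fixed across all models.
Backbone size = 0.

0


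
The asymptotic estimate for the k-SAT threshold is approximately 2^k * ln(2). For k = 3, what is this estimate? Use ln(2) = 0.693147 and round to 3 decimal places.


Using the asymptotic formula: threshold ~ 2^k * ln(2).
2^3 = 8.
8 * 0.693147 = 5.545.

5.545


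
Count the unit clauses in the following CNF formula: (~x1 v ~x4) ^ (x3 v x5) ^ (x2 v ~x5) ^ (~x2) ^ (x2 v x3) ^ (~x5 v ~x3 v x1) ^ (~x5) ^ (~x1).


A unit clause contains exactly one literal.
Unit clauses found: (~x2), (~x5), (~x1).
Count = 3.

3


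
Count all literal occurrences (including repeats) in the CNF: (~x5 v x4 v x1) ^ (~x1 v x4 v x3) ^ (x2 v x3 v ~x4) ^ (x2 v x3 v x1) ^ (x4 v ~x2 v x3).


Clause lengths: 3, 3, 3, 3, 3.
Sum = 3 + 3 + 3 + 3 + 3 = 15.

15


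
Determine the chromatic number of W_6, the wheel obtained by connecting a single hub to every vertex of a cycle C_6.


W_6 consists of the cycle C_6 together with a hub vertex adjacent to every cycle vertex.
The cycle C_6 needs 2 colors (even cycle -> 2).
The hub is adjacent to every cycle vertex, so it must receive a new color distinct from all of them.
Chromatic number = 2 + 1 = 3.

3


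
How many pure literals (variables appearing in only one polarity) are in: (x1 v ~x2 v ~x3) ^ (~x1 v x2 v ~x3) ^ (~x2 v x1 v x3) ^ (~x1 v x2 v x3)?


A pure literal appears in only one polarity across all clauses.
No pure literals found.
Count = 0.

0


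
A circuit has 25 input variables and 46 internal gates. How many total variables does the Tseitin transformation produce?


The Tseitin transformation introduces one auxiliary variable per gate.
Total variables = inputs + gates = 25 + 46 = 71.

71


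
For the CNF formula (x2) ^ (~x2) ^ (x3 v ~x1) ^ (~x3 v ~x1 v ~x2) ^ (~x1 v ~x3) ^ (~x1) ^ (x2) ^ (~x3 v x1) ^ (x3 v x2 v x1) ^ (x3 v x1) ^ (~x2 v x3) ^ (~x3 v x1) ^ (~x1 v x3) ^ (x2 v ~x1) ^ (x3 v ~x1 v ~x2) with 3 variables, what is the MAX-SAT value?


Enumerate all 8 truth assignments.
For each, count how many of the 15 clauses are satisfied.
The formula is not fully satisfiable, so the maximum is below 15.
Maximum simultaneously satisfiable clauses = 12.

12


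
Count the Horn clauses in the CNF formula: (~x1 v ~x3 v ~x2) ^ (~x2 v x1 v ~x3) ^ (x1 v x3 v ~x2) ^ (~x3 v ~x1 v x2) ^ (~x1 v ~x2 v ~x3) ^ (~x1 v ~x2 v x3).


A Horn clause has at most one positive literal.
Clause 1: 0 positive lit(s) -> Horn
Clause 2: 1 positive lit(s) -> Horn
Clause 3: 2 positive lit(s) -> not Horn
Clause 4: 1 positive lit(s) -> Horn
Clause 5: 0 positive lit(s) -> Horn
Clause 6: 1 positive lit(s) -> Horn
Total Horn clauses = 5.

5


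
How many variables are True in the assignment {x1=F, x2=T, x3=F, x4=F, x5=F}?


The weight is the number of variables assigned True.
True variables: x2.
Weight = 1.

1


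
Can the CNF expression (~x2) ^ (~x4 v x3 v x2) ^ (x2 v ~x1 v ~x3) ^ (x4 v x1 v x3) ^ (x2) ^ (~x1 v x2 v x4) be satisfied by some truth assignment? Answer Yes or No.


Check all 16 possible truth assignments.
Number of satisfying assignments found: 0.
The formula is unsatisfiable.

No


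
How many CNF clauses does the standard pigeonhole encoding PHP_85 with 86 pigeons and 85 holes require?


The PHP encoding has two parts:
1) At-least-one-hole clauses: 86 (one per pigeon, each with 85 literals).
2) At-most-one-pigeon-per-hole clauses: 85 holes * C(86,2) = 85 * 3655 = 310675.
Total clauses = 86 + 310675 = 310761.

310761


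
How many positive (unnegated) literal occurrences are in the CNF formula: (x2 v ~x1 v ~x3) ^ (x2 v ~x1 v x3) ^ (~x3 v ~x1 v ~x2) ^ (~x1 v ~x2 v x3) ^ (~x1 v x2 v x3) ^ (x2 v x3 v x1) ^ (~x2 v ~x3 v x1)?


Scan each clause for unnegated literals.
Clause 1: 1 positive; Clause 2: 2 positive; Clause 3: 0 positive; Clause 4: 1 positive; Clause 5: 2 positive; Clause 6: 3 positive; Clause 7: 1 positive.
Total positive literal occurrences = 10.

10


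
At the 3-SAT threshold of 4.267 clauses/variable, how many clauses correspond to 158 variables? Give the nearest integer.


The 3-SAT phase transition occurs at approximately 4.267 clauses per variable.
m = 4.267 * 158 = 674.186.
Rounded to nearest integer: 674.

674


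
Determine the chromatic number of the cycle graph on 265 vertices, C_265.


An odd cycle cannot be 2-colored: alternating two colors around the cycle returns to the start with a conflict.
Since 265 is odd, three colors are required (and three suffice).
Chromatic number = 3.

3


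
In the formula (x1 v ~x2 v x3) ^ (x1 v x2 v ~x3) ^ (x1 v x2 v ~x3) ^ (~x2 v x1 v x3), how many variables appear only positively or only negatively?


A pure literal appears in only one polarity across all clauses.
Pure literals: x1 (positive only).
Count = 1.

1


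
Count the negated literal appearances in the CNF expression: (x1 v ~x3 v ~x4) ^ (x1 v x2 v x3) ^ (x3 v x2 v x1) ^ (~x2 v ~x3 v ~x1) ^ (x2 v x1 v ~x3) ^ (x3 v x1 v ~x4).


Scan each clause for negated literals.
Clause 1: 2 negative; Clause 2: 0 negative; Clause 3: 0 negative; Clause 4: 3 negative; Clause 5: 1 negative; Clause 6: 1 negative.
Total negative literal occurrences = 7.

7


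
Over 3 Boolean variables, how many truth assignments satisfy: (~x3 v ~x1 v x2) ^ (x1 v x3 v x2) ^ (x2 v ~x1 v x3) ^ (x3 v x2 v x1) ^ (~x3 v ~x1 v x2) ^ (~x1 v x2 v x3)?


Enumerate all 8 truth assignments over 3 variables.
Test each against every clause.
Satisfying assignments found: 5.

5


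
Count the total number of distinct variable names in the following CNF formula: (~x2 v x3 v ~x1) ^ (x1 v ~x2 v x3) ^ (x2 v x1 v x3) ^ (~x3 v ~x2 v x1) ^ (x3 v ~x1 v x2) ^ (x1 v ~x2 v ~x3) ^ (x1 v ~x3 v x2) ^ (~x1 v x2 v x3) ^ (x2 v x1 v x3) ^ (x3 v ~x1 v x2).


Identify each distinct variable in the formula.
Variables found: x1, x2, x3.
Total distinct variables = 3.

3


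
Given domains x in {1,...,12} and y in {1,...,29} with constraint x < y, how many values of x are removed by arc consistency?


For the constraint x < y, x needs a supporting value in y's domain.
x can be at most 28 (one less than y's maximum).
Valid x values from domain: 12 out of 12.
Pruned = 12 - 12 = 0.

0


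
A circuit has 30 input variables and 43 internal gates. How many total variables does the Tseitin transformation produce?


The Tseitin transformation introduces one auxiliary variable per gate.
Total variables = inputs + gates = 30 + 43 = 73.

73


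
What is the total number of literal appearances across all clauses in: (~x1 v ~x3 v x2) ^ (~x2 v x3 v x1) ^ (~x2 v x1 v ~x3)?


Clause lengths: 3, 3, 3.
Sum = 3 + 3 + 3 = 9.

9


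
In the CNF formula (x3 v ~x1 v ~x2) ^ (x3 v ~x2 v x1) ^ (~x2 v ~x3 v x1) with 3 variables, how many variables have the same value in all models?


Find all satisfying assignments: 5 model(s).
Check which variables have the same value in every model.
No variable is fixed across all models.
Backbone size = 0.

0


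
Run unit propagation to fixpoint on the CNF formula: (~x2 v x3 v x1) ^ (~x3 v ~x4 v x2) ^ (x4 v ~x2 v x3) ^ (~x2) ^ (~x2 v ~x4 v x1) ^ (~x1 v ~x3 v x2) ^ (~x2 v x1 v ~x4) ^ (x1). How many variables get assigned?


Unit propagation repeatedly assigns the literal in any unit clause, then simplifies.
Assignments in order: x2 = F, x1 = T, x3 = F.
No further unit clauses remain.
Total variables assigned = 3.

3


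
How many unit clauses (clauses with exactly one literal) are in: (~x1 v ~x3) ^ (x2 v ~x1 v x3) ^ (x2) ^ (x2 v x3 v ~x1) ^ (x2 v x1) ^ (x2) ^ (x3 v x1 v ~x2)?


A unit clause contains exactly one literal.
Unit clauses found: (x2), (x2).
Count = 2.

2


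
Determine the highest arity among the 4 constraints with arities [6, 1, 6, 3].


The arities are: 6, 1, 6, 3.
Scan for the maximum value.
Maximum arity = 6.

6


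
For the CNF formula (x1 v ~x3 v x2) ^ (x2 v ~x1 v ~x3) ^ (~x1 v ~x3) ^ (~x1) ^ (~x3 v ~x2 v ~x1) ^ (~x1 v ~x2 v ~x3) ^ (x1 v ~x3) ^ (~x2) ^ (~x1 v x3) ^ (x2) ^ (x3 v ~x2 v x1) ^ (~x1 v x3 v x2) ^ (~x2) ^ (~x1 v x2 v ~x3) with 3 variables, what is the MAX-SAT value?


Enumerate all 8 truth assignments.
For each, count how many of the 14 clauses are satisfied.
The formula is not fully satisfiable, so the maximum is below 14.
Maximum simultaneously satisfiable clauses = 13.

13


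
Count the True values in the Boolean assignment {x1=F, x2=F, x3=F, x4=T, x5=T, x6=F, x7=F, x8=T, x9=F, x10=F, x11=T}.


The weight is the number of variables assigned True.
True variables: x4, x5, x8, x11.
Weight = 4.

4


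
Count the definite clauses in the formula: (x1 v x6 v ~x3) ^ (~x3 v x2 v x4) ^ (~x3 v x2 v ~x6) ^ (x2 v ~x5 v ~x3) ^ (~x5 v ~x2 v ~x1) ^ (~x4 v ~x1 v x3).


A definite clause has exactly one positive literal.
Clause 1: 2 positive -> not definite
Clause 2: 2 positive -> not definite
Clause 3: 1 positive -> definite
Clause 4: 1 positive -> definite
Clause 5: 0 positive -> not definite
Clause 6: 1 positive -> definite
Definite clause count = 3.

3


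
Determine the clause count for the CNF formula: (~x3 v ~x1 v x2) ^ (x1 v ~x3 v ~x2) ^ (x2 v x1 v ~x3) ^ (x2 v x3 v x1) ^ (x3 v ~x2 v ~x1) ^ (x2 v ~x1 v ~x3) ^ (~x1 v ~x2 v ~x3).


Each group enclosed in parentheses joined by ^ is one clause.
Counting the conjuncts: 7 clauses.

7


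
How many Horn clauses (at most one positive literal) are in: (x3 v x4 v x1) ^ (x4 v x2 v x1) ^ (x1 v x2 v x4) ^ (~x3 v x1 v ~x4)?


A Horn clause has at most one positive literal.
Clause 1: 3 positive lit(s) -> not Horn
Clause 2: 3 positive lit(s) -> not Horn
Clause 3: 3 positive lit(s) -> not Horn
Clause 4: 1 positive lit(s) -> Horn
Total Horn clauses = 1.

1


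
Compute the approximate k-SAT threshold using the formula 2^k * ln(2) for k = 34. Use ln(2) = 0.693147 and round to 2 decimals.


Using the asymptotic formula: threshold ~ 2^k * ln(2).
2^34 = 17179869184.
17179869184 * 0.693147 = 11908174785.28.

11908174785.28


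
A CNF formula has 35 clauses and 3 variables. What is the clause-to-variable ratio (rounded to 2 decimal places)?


Clause-to-variable ratio = clauses / variables.
35 / 3 = 11.67.

11.67


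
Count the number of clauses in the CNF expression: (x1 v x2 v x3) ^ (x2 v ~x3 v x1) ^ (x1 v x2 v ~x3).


Each group enclosed in parentheses joined by ^ is one clause.
Counting the conjuncts: 3 clauses.

3


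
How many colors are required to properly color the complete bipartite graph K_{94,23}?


K_{94,23} is bipartite by definition: the two parts are independent sets, with every edge crossing between them.
Color all vertices in one part with color 1 and all vertices in the other part with color 2.
Since the graph has at least one edge, one color does not suffice.
Chromatic number = 2.

2


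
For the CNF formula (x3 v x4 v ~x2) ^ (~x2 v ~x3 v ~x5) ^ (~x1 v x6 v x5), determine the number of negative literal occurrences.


Scan each clause for negated literals.
Clause 1: 1 negative; Clause 2: 3 negative; Clause 3: 1 negative.
Total negative literal occurrences = 5.

5


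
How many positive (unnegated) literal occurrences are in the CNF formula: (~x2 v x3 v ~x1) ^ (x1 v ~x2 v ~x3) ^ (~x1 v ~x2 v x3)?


Scan each clause for unnegated literals.
Clause 1: 1 positive; Clause 2: 1 positive; Clause 3: 1 positive.
Total positive literal occurrences = 3.

3


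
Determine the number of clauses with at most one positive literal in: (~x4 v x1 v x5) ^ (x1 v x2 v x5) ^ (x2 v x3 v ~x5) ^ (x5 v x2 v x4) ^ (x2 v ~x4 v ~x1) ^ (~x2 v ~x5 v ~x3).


A Horn clause has at most one positive literal.
Clause 1: 2 positive lit(s) -> not Horn
Clause 2: 3 positive lit(s) -> not Horn
Clause 3: 2 positive lit(s) -> not Horn
Clause 4: 3 positive lit(s) -> not Horn
Clause 5: 1 positive lit(s) -> Horn
Clause 6: 0 positive lit(s) -> Horn
Total Horn clauses = 2.

2


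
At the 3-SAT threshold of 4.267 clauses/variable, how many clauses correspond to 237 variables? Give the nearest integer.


The 3-SAT phase transition occurs at approximately 4.267 clauses per variable.
m = 4.267 * 237 = 1011.279.
Rounded to nearest integer: 1011.

1011


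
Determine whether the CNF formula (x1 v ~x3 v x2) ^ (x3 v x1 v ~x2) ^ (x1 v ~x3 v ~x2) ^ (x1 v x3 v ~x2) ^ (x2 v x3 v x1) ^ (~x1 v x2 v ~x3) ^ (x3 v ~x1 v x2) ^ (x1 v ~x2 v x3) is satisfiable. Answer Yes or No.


Check all 8 possible truth assignments.
Number of satisfying assignments found: 2.
The formula is satisfiable.

Yes


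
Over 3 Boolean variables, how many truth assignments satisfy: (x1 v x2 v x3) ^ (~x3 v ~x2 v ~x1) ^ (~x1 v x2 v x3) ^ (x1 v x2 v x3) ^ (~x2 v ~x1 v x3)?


Enumerate all 8 truth assignments over 3 variables.
Test each against every clause.
Satisfying assignments found: 4.

4


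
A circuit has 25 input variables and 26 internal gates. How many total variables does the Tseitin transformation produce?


The Tseitin transformation introduces one auxiliary variable per gate.
Total variables = inputs + gates = 25 + 26 = 51.

51


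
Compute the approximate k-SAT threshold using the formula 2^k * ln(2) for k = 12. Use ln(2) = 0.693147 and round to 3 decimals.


Using the asymptotic formula: threshold ~ 2^k * ln(2).
2^12 = 4096.
4096 * 0.693147 = 2839.13.

2839.13


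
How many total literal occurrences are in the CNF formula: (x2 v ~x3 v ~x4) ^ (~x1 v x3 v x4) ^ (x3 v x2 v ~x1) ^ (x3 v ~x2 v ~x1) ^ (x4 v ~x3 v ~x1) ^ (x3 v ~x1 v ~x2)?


Clause lengths: 3, 3, 3, 3, 3, 3.
Sum = 3 + 3 + 3 + 3 + 3 + 3 = 18.

18


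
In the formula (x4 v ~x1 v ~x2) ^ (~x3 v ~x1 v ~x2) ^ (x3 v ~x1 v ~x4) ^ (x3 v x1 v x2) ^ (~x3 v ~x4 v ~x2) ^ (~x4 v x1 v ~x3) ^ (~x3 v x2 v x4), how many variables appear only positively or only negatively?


A pure literal appears in only one polarity across all clauses.
No pure literals found.
Count = 0.

0


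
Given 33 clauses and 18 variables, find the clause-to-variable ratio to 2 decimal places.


Clause-to-variable ratio = clauses / variables.
33 / 18 = 1.83.

1.83


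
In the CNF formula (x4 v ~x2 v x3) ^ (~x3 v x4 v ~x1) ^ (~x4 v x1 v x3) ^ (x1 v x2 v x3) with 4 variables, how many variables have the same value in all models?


Find all satisfying assignments: 9 model(s).
Check which variables have the same value in every model.
No variable is fixed across all models.
Backbone size = 0.

0


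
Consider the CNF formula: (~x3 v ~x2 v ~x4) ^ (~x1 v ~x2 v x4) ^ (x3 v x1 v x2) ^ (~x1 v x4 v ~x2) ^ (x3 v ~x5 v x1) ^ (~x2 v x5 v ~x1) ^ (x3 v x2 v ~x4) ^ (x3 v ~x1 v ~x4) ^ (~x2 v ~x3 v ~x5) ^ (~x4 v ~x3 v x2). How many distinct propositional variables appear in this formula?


Identify each distinct variable in the formula.
Variables found: x1, x2, x3, x4, x5.
Total distinct variables = 5.

5


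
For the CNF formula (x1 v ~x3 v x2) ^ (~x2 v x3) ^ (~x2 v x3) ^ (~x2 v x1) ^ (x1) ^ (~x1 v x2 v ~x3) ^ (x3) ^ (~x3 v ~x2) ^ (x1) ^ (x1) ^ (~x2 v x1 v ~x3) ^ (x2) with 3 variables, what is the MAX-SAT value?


Enumerate all 8 truth assignments.
For each, count how many of the 12 clauses are satisfied.
The formula is not fully satisfiable, so the maximum is below 12.
Maximum simultaneously satisfiable clauses = 11.

11


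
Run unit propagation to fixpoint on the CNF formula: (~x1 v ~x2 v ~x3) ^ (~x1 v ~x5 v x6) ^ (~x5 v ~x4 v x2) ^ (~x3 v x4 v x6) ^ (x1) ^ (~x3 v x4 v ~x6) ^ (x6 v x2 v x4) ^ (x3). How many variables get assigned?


Unit propagation repeatedly assigns the literal in any unit clause, then simplifies.
Assignments in order: x1 = T, x3 = T, x2 = F.
No further unit clauses remain.
Total variables assigned = 3.

3


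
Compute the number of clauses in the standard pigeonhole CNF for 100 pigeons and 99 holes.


The PHP encoding has two parts:
1) At-least-one-hole clauses: 100 (one per pigeon, each with 99 literals).
2) At-most-one-pigeon-per-hole clauses: 99 holes * C(100,2) = 99 * 4950 = 490050.
Total clauses = 100 + 490050 = 490150.

490150


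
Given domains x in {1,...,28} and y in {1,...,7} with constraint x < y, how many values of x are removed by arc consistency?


For the constraint x < y, x needs a supporting value in y's domain.
x can be at most 6 (one less than y's maximum).
Valid x values from domain: 6 out of 28.
Pruned = 28 - 6 = 22.

22


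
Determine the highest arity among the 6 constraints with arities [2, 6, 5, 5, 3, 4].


The arities are: 2, 6, 5, 5, 3, 4.
Scan for the maximum value.
Maximum arity = 6.

6


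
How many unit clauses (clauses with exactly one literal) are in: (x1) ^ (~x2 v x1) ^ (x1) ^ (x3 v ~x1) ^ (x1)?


A unit clause contains exactly one literal.
Unit clauses found: (x1), (x1), (x1).
Count = 3.

3


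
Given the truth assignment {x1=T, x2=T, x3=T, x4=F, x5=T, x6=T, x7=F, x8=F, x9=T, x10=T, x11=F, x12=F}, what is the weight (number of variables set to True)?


The weight is the number of variables assigned True.
True variables: x1, x2, x3, x5, x6, x9, x10.
Weight = 7.

7


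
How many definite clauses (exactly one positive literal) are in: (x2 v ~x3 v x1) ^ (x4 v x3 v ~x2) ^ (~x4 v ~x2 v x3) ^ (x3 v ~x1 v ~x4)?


A definite clause has exactly one positive literal.
Clause 1: 2 positive -> not definite
Clause 2: 2 positive -> not definite
Clause 3: 1 positive -> definite
Clause 4: 1 positive -> definite
Definite clause count = 2.

2


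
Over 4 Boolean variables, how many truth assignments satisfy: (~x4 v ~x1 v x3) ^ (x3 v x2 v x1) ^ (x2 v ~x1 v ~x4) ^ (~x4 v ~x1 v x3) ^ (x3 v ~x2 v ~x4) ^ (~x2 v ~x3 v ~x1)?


Enumerate all 16 truth assignments over 4 variables.
Test each against every clause.
Satisfying assignments found: 8.

8


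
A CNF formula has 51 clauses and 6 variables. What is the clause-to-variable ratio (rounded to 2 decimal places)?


Clause-to-variable ratio = clauses / variables.
51 / 6 = 8.5.

8.5


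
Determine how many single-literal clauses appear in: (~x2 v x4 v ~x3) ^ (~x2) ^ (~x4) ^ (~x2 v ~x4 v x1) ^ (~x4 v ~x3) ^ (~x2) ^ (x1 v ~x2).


A unit clause contains exactly one literal.
Unit clauses found: (~x2), (~x4), (~x2).
Count = 3.

3


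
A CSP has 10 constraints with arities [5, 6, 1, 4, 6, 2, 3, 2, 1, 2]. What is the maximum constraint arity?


The arities are: 5, 6, 1, 4, 6, 2, 3, 2, 1, 2.
Scan for the maximum value.
Maximum arity = 6.

6


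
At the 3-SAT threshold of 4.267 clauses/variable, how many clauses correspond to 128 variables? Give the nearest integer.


The 3-SAT phase transition occurs at approximately 4.267 clauses per variable.
m = 4.267 * 128 = 546.176.
Rounded to nearest integer: 546.

546


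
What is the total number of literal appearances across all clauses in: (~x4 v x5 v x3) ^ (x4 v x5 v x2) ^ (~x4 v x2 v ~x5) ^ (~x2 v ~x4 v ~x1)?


Clause lengths: 3, 3, 3, 3.
Sum = 3 + 3 + 3 + 3 = 12.

12


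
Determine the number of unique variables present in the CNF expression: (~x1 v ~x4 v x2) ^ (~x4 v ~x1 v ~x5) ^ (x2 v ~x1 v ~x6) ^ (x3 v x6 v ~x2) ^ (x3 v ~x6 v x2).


Identify each distinct variable in the formula.
Variables found: x1, x2, x3, x4, x5, x6.
Total distinct variables = 6.

6


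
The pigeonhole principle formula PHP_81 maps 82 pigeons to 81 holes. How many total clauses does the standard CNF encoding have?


The PHP encoding has two parts:
1) At-least-one-hole clauses: 82 (one per pigeon, each with 81 literals).
2) At-most-one-pigeon-per-hole clauses: 81 holes * C(82,2) = 81 * 3321 = 269001.
Total clauses = 82 + 269001 = 269083.

269083


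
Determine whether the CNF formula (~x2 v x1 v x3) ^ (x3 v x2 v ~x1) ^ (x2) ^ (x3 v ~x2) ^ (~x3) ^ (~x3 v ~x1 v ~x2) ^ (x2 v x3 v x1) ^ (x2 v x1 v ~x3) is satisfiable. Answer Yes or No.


Check all 8 possible truth assignments.
Number of satisfying assignments found: 0.
The formula is unsatisfiable.

No


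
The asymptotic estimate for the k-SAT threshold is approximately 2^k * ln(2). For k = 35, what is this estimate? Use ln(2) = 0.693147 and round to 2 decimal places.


Using the asymptotic formula: threshold ~ 2^k * ln(2).
2^35 = 34359738368.
34359738368 * 0.693147 = 23816349570.56.

23816349570.56


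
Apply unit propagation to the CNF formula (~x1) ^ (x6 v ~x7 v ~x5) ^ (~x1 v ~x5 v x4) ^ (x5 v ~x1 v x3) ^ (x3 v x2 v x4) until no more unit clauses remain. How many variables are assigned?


Unit propagation repeatedly assigns the literal in any unit clause, then simplifies.
Assignments in order: x1 = F.
No further unit clauses remain.
Total variables assigned = 1.

1


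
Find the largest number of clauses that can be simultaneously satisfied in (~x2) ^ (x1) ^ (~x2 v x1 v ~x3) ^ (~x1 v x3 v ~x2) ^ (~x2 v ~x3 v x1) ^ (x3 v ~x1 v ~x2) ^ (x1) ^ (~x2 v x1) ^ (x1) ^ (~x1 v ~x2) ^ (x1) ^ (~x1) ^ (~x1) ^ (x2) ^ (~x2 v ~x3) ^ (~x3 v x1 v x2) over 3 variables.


Enumerate all 8 truth assignments.
For each, count how many of the 16 clauses are satisfied.
The formula is not fully satisfiable, so the maximum is below 16.
Maximum simultaneously satisfiable clauses = 13.

13


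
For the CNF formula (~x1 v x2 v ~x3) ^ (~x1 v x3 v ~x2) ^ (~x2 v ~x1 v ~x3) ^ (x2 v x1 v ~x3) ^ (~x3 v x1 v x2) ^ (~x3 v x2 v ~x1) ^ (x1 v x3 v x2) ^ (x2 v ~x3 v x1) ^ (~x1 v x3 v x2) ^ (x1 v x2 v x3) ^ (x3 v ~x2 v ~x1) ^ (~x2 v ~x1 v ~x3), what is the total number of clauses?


Each group enclosed in parentheses joined by ^ is one clause.
Counting the conjuncts: 12 clauses.

12


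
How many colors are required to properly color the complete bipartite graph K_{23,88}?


K_{23,88} is bipartite by definition: the two parts are independent sets, with every edge crossing between them.
Color all vertices in one part with color 1 and all vertices in the other part with color 2.
Since the graph has at least one edge, one color does not suffice.
Chromatic number = 2.

2


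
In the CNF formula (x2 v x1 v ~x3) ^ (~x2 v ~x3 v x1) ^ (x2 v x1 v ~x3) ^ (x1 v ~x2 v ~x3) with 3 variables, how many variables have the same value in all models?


Find all satisfying assignments: 6 model(s).
Check which variables have the same value in every model.
No variable is fixed across all models.
Backbone size = 0.

0


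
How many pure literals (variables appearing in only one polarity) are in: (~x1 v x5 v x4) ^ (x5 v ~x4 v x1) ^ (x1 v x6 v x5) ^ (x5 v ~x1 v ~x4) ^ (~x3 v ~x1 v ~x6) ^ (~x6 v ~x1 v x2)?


A pure literal appears in only one polarity across all clauses.
Pure literals: x2 (positive only), x3 (negative only), x5 (positive only).
Count = 3.

3


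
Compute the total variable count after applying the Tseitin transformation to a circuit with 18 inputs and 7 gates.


The Tseitin transformation introduces one auxiliary variable per gate.
Total variables = inputs + gates = 18 + 7 = 25.

25


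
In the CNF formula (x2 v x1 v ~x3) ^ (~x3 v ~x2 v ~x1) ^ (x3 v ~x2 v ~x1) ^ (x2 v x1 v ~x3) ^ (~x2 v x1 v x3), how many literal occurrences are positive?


Scan each clause for unnegated literals.
Clause 1: 2 positive; Clause 2: 0 positive; Clause 3: 1 positive; Clause 4: 2 positive; Clause 5: 2 positive.
Total positive literal occurrences = 7.

7


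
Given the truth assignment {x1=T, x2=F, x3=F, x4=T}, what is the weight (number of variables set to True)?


The weight is the number of variables assigned True.
True variables: x1, x4.
Weight = 2.

2


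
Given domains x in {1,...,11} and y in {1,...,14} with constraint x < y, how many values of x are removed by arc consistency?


For the constraint x < y, x needs a supporting value in y's domain.
x can be at most 13 (one less than y's maximum).
Valid x values from domain: 11 out of 11.
Pruned = 11 - 11 = 0.

0


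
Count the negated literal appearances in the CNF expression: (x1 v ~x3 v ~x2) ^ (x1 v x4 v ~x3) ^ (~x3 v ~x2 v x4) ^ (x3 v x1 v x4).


Scan each clause for negated literals.
Clause 1: 2 negative; Clause 2: 1 negative; Clause 3: 2 negative; Clause 4: 0 negative.
Total negative literal occurrences = 5.

5


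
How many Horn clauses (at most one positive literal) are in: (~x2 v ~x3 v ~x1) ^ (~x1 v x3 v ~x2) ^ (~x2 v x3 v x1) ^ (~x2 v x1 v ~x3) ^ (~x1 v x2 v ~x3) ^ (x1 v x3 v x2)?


A Horn clause has at most one positive literal.
Clause 1: 0 positive lit(s) -> Horn
Clause 2: 1 positive lit(s) -> Horn
Clause 3: 2 positive lit(s) -> not Horn
Clause 4: 1 positive lit(s) -> Horn
Clause 5: 1 positive lit(s) -> Horn
Clause 6: 3 positive lit(s) -> not Horn
Total Horn clauses = 4.

4


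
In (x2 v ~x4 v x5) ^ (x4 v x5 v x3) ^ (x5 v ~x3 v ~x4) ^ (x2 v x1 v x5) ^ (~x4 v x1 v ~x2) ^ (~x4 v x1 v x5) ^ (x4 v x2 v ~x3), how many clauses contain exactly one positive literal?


A definite clause has exactly one positive literal.
Clause 1: 2 positive -> not definite
Clause 2: 3 positive -> not definite
Clause 3: 1 positive -> definite
Clause 4: 3 positive -> not definite
Clause 5: 1 positive -> definite
Clause 6: 2 positive -> not definite
Clause 7: 2 positive -> not definite
Definite clause count = 2.

2


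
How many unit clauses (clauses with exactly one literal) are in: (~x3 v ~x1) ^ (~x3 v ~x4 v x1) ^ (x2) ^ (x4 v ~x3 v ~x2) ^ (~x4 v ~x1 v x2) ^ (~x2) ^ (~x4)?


A unit clause contains exactly one literal.
Unit clauses found: (x2), (~x2), (~x4).
Count = 3.

3


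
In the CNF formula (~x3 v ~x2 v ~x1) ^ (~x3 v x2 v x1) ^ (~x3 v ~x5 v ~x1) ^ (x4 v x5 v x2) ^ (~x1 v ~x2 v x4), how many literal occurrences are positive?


Scan each clause for unnegated literals.
Clause 1: 0 positive; Clause 2: 2 positive; Clause 3: 0 positive; Clause 4: 3 positive; Clause 5: 1 positive.
Total positive literal occurrences = 6.

6


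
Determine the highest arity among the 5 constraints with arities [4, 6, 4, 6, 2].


The arities are: 4, 6, 4, 6, 2.
Scan for the maximum value.
Maximum arity = 6.

6


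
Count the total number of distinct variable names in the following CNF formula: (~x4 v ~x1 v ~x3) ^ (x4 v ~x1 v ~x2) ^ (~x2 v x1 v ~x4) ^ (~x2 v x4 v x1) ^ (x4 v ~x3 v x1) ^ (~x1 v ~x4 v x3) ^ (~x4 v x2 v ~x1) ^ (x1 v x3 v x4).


Identify each distinct variable in the formula.
Variables found: x1, x2, x3, x4.
Total distinct variables = 4.

4


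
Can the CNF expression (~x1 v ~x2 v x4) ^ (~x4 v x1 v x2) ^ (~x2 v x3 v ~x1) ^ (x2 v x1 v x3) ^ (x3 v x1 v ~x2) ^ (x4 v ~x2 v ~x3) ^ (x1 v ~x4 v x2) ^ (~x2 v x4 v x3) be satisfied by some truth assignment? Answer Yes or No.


Check all 16 possible truth assignments.
Number of satisfying assignments found: 7.
The formula is satisfiable.

Yes


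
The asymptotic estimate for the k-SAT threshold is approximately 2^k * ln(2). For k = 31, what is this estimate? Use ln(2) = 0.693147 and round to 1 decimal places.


Using the asymptotic formula: threshold ~ 2^k * ln(2).
2^31 = 2147483648.
2147483648 * 0.693147 = 1488521848.2.

1488521848.2


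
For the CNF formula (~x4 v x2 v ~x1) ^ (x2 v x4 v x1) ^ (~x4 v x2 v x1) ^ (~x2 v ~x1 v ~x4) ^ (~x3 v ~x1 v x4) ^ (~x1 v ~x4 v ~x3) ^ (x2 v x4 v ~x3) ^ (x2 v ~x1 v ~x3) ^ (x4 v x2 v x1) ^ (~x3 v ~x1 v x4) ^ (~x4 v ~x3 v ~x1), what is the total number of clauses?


Each group enclosed in parentheses joined by ^ is one clause.
Counting the conjuncts: 11 clauses.

11


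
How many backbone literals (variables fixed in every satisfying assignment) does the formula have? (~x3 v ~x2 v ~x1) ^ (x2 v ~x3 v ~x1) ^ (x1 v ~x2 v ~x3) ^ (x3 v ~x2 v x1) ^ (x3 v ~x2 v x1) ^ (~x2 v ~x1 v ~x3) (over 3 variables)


Find all satisfying assignments: 4 model(s).
Check which variables have the same value in every model.
No variable is fixed across all models.
Backbone size = 0.

0


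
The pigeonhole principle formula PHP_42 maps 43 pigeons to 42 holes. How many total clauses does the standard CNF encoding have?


The PHP encoding has two parts:
1) At-least-one-hole clauses: 43 (one per pigeon, each with 42 literals).
2) At-most-one-pigeon-per-hole clauses: 42 holes * C(43,2) = 42 * 903 = 37926.
Total clauses = 43 + 37926 = 37969.

37969


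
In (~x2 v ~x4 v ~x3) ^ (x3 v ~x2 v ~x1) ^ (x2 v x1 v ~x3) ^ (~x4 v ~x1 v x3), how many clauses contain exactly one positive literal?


A definite clause has exactly one positive literal.
Clause 1: 0 positive -> not definite
Clause 2: 1 positive -> definite
Clause 3: 2 positive -> not definite
Clause 4: 1 positive -> definite
Definite clause count = 2.

2


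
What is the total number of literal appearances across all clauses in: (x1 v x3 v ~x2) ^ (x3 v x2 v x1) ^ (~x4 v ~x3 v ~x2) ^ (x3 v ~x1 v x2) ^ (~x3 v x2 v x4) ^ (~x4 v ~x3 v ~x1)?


Clause lengths: 3, 3, 3, 3, 3, 3.
Sum = 3 + 3 + 3 + 3 + 3 + 3 = 18.

18


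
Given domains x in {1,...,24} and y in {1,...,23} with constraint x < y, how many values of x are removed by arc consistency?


For the constraint x < y, x needs a supporting value in y's domain.
x can be at most 22 (one less than y's maximum).
Valid x values from domain: 22 out of 24.
Pruned = 24 - 22 = 2.

2


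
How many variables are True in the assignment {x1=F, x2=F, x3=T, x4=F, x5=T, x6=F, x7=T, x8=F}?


The weight is the number of variables assigned True.
True variables: x3, x5, x7.
Weight = 3.

3


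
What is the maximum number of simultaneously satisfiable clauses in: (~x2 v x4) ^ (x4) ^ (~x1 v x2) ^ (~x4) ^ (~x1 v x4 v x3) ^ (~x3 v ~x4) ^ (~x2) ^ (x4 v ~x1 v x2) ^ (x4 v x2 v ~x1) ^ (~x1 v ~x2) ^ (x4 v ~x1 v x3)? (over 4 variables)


Enumerate all 16 truth assignments.
For each, count how many of the 11 clauses are satisfied.
The formula is not fully satisfiable, so the maximum is below 11.
Maximum simultaneously satisfiable clauses = 10.

10


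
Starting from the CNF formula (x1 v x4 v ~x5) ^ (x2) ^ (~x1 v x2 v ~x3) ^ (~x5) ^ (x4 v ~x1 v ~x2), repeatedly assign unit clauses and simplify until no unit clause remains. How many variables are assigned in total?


Unit propagation repeatedly assigns the literal in any unit clause, then simplifies.
Assignments in order: x2 = T, x5 = F.
No further unit clauses remain.
Total variables assigned = 2.

2


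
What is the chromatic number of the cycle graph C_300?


A cycle on an even number of vertices is bipartite: alternate two colors around the cycle.
Since 300 is even, two colors suffice, and at least two are needed because the graph has edges.
Chromatic number = 2.

2


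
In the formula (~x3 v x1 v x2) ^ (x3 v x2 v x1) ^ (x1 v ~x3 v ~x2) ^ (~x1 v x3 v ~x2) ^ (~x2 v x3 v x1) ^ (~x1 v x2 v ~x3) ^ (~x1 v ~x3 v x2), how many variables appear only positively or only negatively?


A pure literal appears in only one polarity across all clauses.
No pure literals found.
Count = 0.

0


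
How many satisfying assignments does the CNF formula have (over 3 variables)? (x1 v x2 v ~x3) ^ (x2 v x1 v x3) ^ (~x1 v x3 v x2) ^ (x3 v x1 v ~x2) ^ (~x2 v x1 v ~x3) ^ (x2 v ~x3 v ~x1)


Enumerate all 8 truth assignments over 3 variables.
Test each against every clause.
Satisfying assignments found: 2.

2


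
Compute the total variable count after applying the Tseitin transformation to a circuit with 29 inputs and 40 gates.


The Tseitin transformation introduces one auxiliary variable per gate.
Total variables = inputs + gates = 29 + 40 = 69.

69


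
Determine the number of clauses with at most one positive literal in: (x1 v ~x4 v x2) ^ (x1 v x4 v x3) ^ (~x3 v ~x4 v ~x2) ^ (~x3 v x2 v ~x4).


A Horn clause has at most one positive literal.
Clause 1: 2 positive lit(s) -> not Horn
Clause 2: 3 positive lit(s) -> not Horn
Clause 3: 0 positive lit(s) -> Horn
Clause 4: 1 positive lit(s) -> Horn
Total Horn clauses = 2.

2
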